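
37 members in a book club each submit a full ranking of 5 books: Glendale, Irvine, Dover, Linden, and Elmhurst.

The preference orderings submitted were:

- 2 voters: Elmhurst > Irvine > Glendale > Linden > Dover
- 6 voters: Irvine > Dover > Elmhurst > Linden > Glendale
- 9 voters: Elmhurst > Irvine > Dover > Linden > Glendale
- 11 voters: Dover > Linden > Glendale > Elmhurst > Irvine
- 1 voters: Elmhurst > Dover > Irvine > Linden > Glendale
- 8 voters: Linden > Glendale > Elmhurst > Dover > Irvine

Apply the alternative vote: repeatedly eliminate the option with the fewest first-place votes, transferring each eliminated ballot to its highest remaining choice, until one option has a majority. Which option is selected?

Elmhurst

Round 1: Elmhurst 12, Dover 11, Linden 8, Irvine 6, Glendale 0. Glendale has the fewest and is eliminated.
Round 2: Elmhurst 12, Dover 11, Linden 8, Irvine 6. Irvine has the fewest and is eliminated.
Round 3: Dover 17, Elmhurst 12, Linden 8. Linden has the fewest and is eliminated.
Round 4: Elmhurst 20, Dover 17. Elmhurst has a majority.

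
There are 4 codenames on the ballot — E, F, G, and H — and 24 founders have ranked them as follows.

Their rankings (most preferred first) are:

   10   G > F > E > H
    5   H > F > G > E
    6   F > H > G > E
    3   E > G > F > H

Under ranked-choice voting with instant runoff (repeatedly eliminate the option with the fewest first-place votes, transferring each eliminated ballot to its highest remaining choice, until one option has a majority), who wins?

G

Round 1: G 10, F 6, H 5, E 3. E has the fewest and is eliminated.
Round 2: G 13, F 6, H 5. G has a majority.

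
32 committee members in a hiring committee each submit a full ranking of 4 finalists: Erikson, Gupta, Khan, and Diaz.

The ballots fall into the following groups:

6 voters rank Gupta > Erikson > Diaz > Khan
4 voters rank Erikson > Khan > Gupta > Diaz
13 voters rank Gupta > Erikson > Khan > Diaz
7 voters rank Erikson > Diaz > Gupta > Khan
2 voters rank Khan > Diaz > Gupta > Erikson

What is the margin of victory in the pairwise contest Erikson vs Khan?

28

Ballots ranking Erikson above Khan: 6+4+13+7 = 30.
Ballots ranking Khan above Erikson: 2.
Erikson wins 30–2, a margin of 28.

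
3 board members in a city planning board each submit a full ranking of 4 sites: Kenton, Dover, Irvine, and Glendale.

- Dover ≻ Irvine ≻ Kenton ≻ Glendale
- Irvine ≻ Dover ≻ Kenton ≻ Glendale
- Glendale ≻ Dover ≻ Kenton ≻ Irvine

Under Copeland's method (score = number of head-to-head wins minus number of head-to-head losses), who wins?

Pairwise results:
  Kenton vs Dover: Dover wins 3–0.
  Kenton vs Irvine: Irvine wins 2–1.
  Kenton vs Glendale: Kenton wins 2–1.
  Dover vs Irvine: Dover wins 2–1.
  Dover vs Glendale: Dover wins 2–1.
  Irvine vs Glendale: Irvine wins 2–1.
Copeland scores (wins − losses):
  Kenton: 1 − 2 = -1
  Dover: 3 − 0 = 3
  Irvine: 2 − 1 = 1
  Glendale: 0 − 3 = -3
Dover has the best Copeland score.

Dover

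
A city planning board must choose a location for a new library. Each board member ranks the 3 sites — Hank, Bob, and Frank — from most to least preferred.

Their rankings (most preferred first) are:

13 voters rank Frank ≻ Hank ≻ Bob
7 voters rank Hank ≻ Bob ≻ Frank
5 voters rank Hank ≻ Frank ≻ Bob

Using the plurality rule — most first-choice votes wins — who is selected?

First-place vote totals:
  Hank: 12
  Bob: 0
  Frank: 13
Frank has the most first-place votes.

Frank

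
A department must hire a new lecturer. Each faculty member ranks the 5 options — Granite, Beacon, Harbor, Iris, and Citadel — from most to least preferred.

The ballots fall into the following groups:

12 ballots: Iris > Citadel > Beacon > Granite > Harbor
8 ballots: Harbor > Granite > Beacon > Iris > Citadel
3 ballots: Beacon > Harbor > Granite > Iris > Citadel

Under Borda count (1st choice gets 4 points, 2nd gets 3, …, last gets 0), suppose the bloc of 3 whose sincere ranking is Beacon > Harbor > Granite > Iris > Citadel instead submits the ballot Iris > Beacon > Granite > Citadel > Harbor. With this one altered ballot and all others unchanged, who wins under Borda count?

Iris

Borda totals with the altered ballot: Granite 42, Beacon 49, Harbor 32, Iris 68, Citadel 39.
The winner is unchanged: still Iris.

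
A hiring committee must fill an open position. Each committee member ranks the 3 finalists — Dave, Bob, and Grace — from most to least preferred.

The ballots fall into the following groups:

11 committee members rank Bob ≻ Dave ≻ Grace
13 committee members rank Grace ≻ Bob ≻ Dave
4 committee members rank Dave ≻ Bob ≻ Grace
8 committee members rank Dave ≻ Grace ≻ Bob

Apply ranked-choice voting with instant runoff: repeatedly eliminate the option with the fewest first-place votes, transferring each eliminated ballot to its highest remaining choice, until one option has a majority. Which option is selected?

Dave

Round 1: Grace 13, Dave 12, Bob 11. Bob has the fewest and is eliminated.
Round 2: Dave 23, Grace 13. Dave has a majority.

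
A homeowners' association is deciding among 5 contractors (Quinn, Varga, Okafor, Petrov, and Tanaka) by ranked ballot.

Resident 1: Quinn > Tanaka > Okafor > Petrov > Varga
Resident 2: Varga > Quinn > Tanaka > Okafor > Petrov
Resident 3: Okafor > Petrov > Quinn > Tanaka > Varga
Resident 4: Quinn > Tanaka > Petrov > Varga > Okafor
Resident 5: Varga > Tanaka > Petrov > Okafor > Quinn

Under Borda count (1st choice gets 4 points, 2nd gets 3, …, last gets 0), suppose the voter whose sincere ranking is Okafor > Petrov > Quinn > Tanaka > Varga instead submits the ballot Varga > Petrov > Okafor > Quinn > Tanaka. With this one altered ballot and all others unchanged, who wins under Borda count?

Borda totals with the altered ballot: Quinn 12, Varga 13, Okafor 6, Petrov 8, Tanaka 11.
The switch changes the winner from Quinn to Varga.

Varga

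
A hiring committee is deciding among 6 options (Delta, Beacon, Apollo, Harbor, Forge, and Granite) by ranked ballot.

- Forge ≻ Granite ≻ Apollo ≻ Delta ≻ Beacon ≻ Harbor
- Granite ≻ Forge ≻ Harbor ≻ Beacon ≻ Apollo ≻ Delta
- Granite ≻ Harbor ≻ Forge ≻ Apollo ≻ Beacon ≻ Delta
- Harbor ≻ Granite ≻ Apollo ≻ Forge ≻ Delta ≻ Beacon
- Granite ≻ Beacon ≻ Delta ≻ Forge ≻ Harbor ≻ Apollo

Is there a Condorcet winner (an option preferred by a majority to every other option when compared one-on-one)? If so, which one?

Granite

Head-to-head results (5 voters total):
Delta vs Beacon: Beacon wins 3–2.
Delta vs Apollo: Apollo wins 4–1.
Delta vs Harbor: Harbor wins 3–2.
Delta vs Forge: Forge wins 4–1.
Delta vs Granite: Granite wins 5–0.
Beacon vs Apollo: Apollo wins 3–2.
Beacon vs Harbor: Harbor wins 3–2.
Beacon vs Forge: Forge wins 4–1.
Beacon vs Granite: Granite wins 5–0.
Apollo vs Harbor: Harbor wins 4–1.
Apollo vs Forge: Forge wins 4–1.
Apollo vs Granite: Granite wins 5–0.
Harbor vs Forge: Forge wins 3–2.
Harbor vs Granite: Granite wins 4–1.
Forge vs Granite: Granite wins 4–1.
Granite beats each rival — Delta (5–0), Beacon (5–0), Apollo (5–0), Harbor (4–1), Forge (4–1) — so Granite is the Condorcet winner.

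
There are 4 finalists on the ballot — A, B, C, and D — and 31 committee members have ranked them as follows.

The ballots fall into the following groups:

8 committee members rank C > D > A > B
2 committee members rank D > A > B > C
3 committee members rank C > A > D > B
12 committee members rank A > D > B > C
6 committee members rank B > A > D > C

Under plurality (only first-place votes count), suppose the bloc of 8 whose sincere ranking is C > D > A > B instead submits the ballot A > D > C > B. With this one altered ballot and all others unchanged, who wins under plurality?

A

First-place totals with the altered ballot: A 20, B 6, C 3, D 2.
The winner is unchanged: still A.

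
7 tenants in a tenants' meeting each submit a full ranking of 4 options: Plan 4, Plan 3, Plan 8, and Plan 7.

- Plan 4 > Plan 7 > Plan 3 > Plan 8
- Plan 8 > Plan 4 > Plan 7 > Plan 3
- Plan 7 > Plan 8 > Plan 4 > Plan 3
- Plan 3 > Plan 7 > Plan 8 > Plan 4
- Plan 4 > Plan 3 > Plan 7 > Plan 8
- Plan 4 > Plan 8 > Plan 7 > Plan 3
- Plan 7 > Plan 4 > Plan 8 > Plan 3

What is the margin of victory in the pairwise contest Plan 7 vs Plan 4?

1

Ballots ranking Plan 7 above Plan 4: 3.
Ballots ranking Plan 4 above Plan 7: 4.
Plan 4 wins 4–3, a margin of 1.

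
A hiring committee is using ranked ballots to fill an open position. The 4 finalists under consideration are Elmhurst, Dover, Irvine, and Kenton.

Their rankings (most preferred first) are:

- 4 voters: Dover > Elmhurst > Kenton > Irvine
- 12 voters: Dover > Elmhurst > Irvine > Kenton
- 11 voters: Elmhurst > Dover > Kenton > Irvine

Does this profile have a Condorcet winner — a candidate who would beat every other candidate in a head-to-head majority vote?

Head-to-head results (27 voters total):
Elmhurst vs Dover: Dover wins 16–11.
Elmhurst vs Irvine: Elmhurst wins 27–0.
Elmhurst vs Kenton: Elmhurst wins 27–0.
Dover vs Irvine: Dover wins 27–0.
Dover vs Kenton: Dover wins 27–0.
Irvine vs Kenton: Kenton wins 15–12.
Dover beats each rival — Elmhurst (16–11), Irvine (27–0), Kenton (27–0) — so Dover is the Condorcet winner.

Yes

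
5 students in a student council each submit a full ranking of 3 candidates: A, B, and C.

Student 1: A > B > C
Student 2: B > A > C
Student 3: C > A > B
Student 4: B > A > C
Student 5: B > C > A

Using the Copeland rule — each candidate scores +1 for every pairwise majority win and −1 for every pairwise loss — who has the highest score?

Pairwise results:
  A vs B: B wins 3–2.
  A vs C: A wins 3–2.
  B vs C: B wins 4–1.
Copeland scores (wins − losses):
  A: 1 − 1 = 0
  B: 2 − 0 = 2
  C: 0 − 2 = -2
B has the best Copeland score.

B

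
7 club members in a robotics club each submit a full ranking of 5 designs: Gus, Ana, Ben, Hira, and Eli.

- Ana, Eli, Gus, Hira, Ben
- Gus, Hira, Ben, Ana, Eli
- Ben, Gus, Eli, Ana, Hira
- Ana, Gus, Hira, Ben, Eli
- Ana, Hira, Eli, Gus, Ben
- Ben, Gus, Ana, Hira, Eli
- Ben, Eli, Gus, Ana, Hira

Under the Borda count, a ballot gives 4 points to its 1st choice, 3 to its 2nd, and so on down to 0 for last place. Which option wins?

Borda scores:
  Gus: 2 + 4 + 3 + 3 + 1 + 3 + 2 = 18
  Ana: 4 + 1 + 1 + 4 + 4 + 2 + 1 = 17
  Ben: 0 + 2 + 4 + 1 + 0 + 4 + 4 = 15
  Hira: 1 + 3 + 0 + 2 + 3 + 1 + 0 = 10
  Eli: 3 + 0 + 2 + 0 + 2 + 0 + 3 = 10
Gus has the highest total.

Gus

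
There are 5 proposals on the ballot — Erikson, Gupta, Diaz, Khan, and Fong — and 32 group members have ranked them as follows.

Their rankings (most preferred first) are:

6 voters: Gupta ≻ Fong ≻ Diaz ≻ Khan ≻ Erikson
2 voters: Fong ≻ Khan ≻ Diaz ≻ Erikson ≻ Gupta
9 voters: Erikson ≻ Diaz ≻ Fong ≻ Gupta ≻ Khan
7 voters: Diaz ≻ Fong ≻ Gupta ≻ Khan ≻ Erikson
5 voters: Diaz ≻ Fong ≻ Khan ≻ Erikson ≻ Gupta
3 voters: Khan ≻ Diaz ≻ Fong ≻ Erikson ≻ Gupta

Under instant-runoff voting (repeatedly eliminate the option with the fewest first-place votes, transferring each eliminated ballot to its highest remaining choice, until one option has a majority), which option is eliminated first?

Round 1: Diaz 12, Erikson 9, Gupta 6, Khan 3, Fong 2. Fong has the fewest and is eliminated.
Round 2: Diaz 12, Erikson 9, Gupta 6, Khan 5. Khan has the fewest and is eliminated.
Round 3: Diaz 17, Erikson 9, Gupta 6. Diaz has a majority.

Fong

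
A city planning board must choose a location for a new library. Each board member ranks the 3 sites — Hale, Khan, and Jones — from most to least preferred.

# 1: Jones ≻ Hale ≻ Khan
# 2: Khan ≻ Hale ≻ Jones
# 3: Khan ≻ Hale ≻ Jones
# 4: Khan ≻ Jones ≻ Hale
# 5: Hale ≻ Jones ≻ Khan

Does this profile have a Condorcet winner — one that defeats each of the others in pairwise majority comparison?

Yes

Head-to-head results (5 voters total):
Hale vs Khan: Khan wins 3–2.
Hale vs Jones: Hale wins 3–2.
Khan vs Jones: Khan wins 3–2.
Khan beats each rival — Hale (3–2), Jones (3–2) — so Khan is the Condorcet winner.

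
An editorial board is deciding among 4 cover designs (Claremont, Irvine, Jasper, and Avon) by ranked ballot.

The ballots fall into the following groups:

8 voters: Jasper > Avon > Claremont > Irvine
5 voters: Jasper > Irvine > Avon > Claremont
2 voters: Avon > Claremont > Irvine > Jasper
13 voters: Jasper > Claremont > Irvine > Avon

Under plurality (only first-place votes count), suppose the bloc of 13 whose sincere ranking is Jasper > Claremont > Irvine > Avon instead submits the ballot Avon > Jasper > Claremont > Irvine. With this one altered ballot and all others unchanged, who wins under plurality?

First-place totals with the altered ballot: Claremont 0, Irvine 0, Jasper 13, Avon 15.
The switch changes the winner from Jasper to Avon.

Avon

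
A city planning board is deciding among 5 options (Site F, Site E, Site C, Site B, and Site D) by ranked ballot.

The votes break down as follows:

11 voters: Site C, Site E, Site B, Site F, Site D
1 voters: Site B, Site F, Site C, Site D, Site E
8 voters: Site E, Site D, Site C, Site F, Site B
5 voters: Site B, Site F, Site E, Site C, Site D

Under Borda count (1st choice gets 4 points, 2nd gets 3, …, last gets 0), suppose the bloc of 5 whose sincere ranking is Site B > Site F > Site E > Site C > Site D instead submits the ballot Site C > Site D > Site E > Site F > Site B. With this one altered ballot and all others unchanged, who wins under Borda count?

Borda totals with the altered ballot: Site F 27, Site E 75, Site C 82, Site B 26, Site D 40.
The switch changes the winner from Site E to Site C.

Site C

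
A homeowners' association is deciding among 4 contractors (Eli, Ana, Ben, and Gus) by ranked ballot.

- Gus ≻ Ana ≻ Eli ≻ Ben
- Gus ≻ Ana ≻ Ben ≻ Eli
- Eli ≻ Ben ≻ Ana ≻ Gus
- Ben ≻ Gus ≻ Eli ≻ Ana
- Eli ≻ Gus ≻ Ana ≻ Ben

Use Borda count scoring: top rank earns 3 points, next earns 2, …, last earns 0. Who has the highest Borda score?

Gus

Borda scores:
  Eli: 1 + 0 + 3 + 1 + 3 = 8
  Ana: 2 + 2 + 1 + 0 + 1 = 6
  Ben: 0 + 1 + 2 + 3 + 0 = 6
  Gus: 3 + 3 + 0 + 2 + 2 = 10
Gus has the highest total.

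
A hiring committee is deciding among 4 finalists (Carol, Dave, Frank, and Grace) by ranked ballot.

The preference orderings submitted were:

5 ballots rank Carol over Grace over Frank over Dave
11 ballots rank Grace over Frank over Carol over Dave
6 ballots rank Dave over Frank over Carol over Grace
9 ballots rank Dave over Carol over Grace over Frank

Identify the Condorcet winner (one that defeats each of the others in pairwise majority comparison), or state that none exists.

Head-to-head results (31 voters total):
Carol vs Dave: Carol wins 16–15.
Carol vs Frank: Frank wins 17–14.
Carol vs Grace: Carol wins 20–11.
Dave vs Frank: Frank wins 16–15.
Dave vs Grace: Grace wins 16–15.
Frank vs Grace: Grace wins 25–6.
No candidate beats all others: Carol beats Grace beats Frank beats Carol, a majority cycle.

There is no Condorcet winner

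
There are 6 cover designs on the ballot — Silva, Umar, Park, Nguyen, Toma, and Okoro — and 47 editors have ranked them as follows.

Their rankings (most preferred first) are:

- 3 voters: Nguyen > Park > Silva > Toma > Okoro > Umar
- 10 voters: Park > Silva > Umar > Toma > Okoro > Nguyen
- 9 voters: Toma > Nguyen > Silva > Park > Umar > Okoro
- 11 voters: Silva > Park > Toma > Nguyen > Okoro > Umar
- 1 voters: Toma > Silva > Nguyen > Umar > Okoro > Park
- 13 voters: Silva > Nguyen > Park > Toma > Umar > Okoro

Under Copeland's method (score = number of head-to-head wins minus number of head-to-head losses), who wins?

Pairwise results:
  Silva vs Umar: Silva wins 47–0.
  Silva vs Park: Silva wins 34–13.
  Silva vs Nguyen: Silva wins 35–12.
  Silva vs Toma: Silva wins 37–10.
  Silva vs Okoro: Silva wins 47–0.
  Umar vs Park: Park wins 46–1.
  Umar vs Nguyen: Nguyen wins 37–10.
  Umar vs Toma: Toma wins 37–10.
  Umar vs Okoro: Umar wins 33–14.
  Park vs Nguyen: Nguyen wins 26–21.
  Park vs Toma: Park wins 37–10.
  Park vs Okoro: Park wins 46–1.
  Nguyen vs Toma: Toma wins 31–16.
  Nguyen vs Okoro: Nguyen wins 37–10.
  Toma vs Okoro: Toma wins 47–0.
Copeland scores (wins − losses):
  Silva: 5 − 0 = 5
  Umar: 1 − 4 = -3
  Park: 3 − 2 = 1
  Nguyen: 3 − 2 = 1
  Toma: 3 − 2 = 1
  Okoro: 0 − 5 = -5
Silva has the best Copeland score.

Silva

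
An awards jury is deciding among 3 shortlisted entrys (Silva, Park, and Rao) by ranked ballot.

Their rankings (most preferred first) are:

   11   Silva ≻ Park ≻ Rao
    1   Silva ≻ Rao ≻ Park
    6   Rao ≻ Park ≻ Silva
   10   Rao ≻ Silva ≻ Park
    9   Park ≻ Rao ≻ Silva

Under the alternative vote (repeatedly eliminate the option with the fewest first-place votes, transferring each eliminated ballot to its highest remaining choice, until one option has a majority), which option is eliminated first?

Round 1: Rao 16, Silva 12, Park 9. Park has the fewest and is eliminated.
Round 2: Rao 25, Silva 12. Rao has a majority.

Park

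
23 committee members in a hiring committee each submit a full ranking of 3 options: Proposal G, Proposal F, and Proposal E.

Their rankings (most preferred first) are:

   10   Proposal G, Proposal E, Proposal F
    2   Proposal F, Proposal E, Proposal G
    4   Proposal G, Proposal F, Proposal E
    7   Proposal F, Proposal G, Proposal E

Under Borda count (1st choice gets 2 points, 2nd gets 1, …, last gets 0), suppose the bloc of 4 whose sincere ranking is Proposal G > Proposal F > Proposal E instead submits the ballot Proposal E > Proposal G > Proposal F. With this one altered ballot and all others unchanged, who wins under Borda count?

Borda totals with the altered ballot: Proposal G 31, Proposal F 18, Proposal E 20.
The winner is unchanged: still Proposal G.

Proposal G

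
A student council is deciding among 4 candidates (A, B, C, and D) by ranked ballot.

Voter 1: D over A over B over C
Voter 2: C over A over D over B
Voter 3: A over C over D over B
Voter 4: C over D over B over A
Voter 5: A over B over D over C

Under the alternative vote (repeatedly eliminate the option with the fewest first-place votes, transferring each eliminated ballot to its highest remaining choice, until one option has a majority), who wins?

Round 1: A 2, C 2, D 1, B 0. B has the fewest and is eliminated.
Round 2: A 2, C 2, D 1. D has the fewest and is eliminated.
Round 3: A 3, C 2. A has a majority.

A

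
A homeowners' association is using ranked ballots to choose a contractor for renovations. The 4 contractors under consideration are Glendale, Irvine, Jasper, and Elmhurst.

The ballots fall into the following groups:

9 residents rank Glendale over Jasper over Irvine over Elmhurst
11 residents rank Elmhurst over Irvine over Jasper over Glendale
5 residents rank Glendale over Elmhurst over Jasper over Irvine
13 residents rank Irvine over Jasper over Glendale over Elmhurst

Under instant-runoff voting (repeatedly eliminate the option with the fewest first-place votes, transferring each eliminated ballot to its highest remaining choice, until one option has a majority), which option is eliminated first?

Round 1: Glendale 14, Irvine 13, Elmhurst 11, Jasper 0. Jasper has the fewest and is eliminated.
Round 2: Glendale 14, Irvine 13, Elmhurst 11. Elmhurst has the fewest and is eliminated.
Round 3: Irvine 24, Glendale 14. Irvine has a majority.

Jasper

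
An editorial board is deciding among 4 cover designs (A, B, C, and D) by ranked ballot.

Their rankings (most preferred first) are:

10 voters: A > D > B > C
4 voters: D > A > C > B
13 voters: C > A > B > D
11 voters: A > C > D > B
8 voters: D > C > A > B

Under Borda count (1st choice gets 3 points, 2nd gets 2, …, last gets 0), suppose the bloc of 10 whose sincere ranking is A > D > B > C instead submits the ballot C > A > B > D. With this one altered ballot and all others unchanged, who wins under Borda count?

Borda totals with the altered ballot: A 95, B 23, C 111, D 47.
The switch changes the winner from A to C.

C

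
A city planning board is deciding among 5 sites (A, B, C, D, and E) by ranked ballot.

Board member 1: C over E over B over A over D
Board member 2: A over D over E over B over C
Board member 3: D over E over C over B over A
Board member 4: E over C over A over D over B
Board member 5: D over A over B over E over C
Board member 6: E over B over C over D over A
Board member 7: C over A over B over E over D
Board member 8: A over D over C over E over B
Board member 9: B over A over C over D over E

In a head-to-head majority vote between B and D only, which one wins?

Ballots ranking B above D: 4.
Ballots ranking D above B: 5.
D wins the head-to-head, 5–4.

D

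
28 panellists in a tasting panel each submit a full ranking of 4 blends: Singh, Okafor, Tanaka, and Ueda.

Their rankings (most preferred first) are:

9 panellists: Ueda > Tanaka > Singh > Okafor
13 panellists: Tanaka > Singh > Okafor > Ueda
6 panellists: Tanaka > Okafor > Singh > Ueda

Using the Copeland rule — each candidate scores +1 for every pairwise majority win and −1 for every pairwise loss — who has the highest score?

Tanaka

Pairwise results:
  Singh vs Okafor: Singh wins 22–6.
  Singh vs Tanaka: Tanaka wins 28–0.
  Singh vs Ueda: Singh wins 19–9.
  Okafor vs Tanaka: Tanaka wins 28–0.
  Okafor vs Ueda: Okafor wins 19–9.
  Tanaka vs Ueda: Tanaka wins 19–9.
Copeland scores (wins − losses):
  Singh: 2 − 1 = 1
  Okafor: 1 − 2 = -1
  Tanaka: 3 − 0 = 3
  Ueda: 0 − 3 = -3
Tanaka has the best Copeland score.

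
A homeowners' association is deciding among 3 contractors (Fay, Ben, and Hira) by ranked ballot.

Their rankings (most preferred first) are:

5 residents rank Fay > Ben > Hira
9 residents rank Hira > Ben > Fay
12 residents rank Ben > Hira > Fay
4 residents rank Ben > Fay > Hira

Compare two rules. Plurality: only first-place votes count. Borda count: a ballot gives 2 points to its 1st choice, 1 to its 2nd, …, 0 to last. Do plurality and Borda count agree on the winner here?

Plurality first-place counts: Fay 5, Ben 16, Hira 9 → Ben.
Borda totals: Fay 14, Ben 46, Hira 30 → Ben.
The two rules agree on Ben.

Yes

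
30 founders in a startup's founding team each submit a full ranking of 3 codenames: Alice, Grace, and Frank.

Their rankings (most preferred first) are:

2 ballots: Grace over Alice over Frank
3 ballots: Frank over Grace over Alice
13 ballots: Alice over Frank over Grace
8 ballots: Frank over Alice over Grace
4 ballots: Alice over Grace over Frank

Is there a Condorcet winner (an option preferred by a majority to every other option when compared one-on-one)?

Head-to-head results (30 voters total):
Alice vs Grace: Alice wins 25–5.
Alice vs Frank: Alice wins 19–11.
Grace vs Frank: Frank wins 24–6.
Alice beats each rival — Grace (25–5), Frank (19–11) — so Alice is the Condorcet winner.

Yes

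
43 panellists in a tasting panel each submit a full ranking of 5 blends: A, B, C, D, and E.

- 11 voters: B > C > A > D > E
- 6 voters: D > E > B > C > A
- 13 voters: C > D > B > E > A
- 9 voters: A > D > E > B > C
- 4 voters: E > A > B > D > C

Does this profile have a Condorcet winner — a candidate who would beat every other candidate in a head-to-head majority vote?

No

Head-to-head results (43 voters total):
A vs B: B wins 30–13.
A vs C: C wins 30–13.
A vs D: A wins 24–19.
A vs E: E wins 23–20.
B vs C: B wins 30–13.
B vs D: D wins 28–15.
B vs E: B wins 24–19.
C vs D: C wins 24–19.
C vs E: C wins 24–19.
D vs E: D wins 39–4.
No candidate beats all others: A beats D beats B beats A, a majority cycle.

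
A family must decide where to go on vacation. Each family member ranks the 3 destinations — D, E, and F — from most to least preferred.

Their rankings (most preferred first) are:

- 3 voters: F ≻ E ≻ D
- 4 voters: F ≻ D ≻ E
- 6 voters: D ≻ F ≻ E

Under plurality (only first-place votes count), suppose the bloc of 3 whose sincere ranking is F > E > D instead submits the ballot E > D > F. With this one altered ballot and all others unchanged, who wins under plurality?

D

First-place totals with the altered ballot: D 6, E 3, F 4.
The switch changes the winner from F to D.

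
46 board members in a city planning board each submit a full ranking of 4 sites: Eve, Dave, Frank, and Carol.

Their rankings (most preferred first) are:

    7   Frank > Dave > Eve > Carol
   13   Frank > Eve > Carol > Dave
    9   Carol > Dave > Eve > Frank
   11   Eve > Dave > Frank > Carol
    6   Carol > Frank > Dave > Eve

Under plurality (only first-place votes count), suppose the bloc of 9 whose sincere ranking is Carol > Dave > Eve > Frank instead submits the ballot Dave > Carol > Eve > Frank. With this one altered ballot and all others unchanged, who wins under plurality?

Frank

First-place totals with the altered ballot: Eve 11, Dave 9, Frank 20, Carol 6.
The winner is unchanged: still Frank.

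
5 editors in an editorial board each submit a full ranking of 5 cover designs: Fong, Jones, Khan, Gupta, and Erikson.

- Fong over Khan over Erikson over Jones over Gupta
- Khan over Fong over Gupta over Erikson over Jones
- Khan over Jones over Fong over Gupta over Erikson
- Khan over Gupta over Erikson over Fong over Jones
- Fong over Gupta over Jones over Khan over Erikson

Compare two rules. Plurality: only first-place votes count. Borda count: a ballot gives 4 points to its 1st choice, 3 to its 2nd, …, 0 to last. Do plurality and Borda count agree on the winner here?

Yes

Plurality first-place counts: Fong 2, Jones 0, Khan 3, Gupta 0, Erikson 0 → Khan.
Borda totals: Fong 14, Jones 6, Khan 16, Gupta 9, Erikson 5 → Khan.
The two rules agree on Khan.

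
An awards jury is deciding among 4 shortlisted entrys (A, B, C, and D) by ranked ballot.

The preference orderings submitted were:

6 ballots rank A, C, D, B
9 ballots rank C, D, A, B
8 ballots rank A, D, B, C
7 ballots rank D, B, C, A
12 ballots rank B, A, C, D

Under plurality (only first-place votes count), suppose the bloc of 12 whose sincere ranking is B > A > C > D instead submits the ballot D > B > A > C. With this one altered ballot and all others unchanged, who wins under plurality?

First-place totals with the altered ballot: A 14, B 0, C 9, D 19.
The switch changes the winner from A to D.

D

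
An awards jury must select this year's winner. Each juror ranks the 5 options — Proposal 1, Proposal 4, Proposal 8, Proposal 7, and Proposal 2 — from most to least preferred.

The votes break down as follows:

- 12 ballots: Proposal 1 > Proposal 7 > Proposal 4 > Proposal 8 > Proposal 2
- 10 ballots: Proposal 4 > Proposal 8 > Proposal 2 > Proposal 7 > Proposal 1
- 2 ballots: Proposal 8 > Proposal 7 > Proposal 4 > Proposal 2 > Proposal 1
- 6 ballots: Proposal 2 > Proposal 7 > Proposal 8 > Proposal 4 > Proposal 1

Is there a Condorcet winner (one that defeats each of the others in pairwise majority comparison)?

Head-to-head results (30 voters total):
Proposal 1 vs Proposal 4: Proposal 4 wins 18–12.
Proposal 1 vs Proposal 8: Proposal 8 wins 18–12.
Proposal 1 vs Proposal 7: Proposal 7 wins 18–12.
Proposal 1 vs Proposal 2: Proposal 2 wins 18–12.
Proposal 4 vs Proposal 8: Proposal 4 wins 22–8.
Proposal 4 vs Proposal 7: Proposal 7 wins 20–10.
Proposal 4 vs Proposal 2: Proposal 4 wins 24–6.
Proposal 8 vs Proposal 7: Proposal 7 wins 18–12.
Proposal 8 vs Proposal 2: Proposal 8 wins 24–6.
Proposal 7 vs Proposal 2: Proposal 2 wins 16–14.
No candidate beats all others: Proposal 4 beats Proposal 2 beats Proposal 7 beats Proposal 4, a majority cycle.

No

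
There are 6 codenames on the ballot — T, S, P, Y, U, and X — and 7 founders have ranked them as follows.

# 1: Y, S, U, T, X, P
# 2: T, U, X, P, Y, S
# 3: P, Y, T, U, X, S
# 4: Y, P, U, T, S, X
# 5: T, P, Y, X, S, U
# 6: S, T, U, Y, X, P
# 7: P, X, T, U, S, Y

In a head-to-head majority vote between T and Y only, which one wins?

T

Ballots ranking T above Y: 4.
Ballots ranking Y above T: 3.
T wins the head-to-head, 4–3.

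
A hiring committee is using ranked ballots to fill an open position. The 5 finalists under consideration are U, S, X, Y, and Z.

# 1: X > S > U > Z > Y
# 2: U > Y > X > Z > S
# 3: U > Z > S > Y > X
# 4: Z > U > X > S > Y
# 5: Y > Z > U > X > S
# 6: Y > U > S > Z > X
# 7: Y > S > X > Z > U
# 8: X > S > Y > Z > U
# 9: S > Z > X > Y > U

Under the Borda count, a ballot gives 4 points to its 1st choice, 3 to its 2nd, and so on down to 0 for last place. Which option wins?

Y

Borda scores:
  U: 2 + 4 + 4 + 3 + 2 + 3 + 0 + 0 + 0 = 18
  S: 3 + 0 + 2 + 1 + 0 + 2 + 3 + 3 + 4 = 18
  X: 4 + 2 + 0 + 2 + 1 + 0 + 2 + 4 + 2 = 17
  Y: 0 + 3 + 1 + 0 + 4 + 4 + 4 + 2 + 1 = 19
  Z: 1 + 1 + 3 + 4 + 3 + 1 + 1 + 1 + 3 = 18
Y has the highest total.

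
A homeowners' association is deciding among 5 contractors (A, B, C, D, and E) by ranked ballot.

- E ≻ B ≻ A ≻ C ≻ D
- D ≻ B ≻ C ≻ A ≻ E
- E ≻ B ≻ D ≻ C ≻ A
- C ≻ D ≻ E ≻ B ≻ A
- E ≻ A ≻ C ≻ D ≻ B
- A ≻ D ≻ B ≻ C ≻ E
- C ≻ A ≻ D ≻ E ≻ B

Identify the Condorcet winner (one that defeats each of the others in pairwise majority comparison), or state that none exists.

Head-to-head results (7 voters total):
A vs B: B wins 4–3.
A vs C: C wins 4–3.
A vs D: A wins 4–3.
A vs E: E wins 4–3.
B vs C: B wins 4–3.
B vs D: D wins 5–2.
B vs E: E wins 5–2.
C vs D: C wins 4–3.
C vs E: C wins 4–3.
D vs E: D wins 4–3.
No candidate beats all others: A beats D beats B beats A, a majority cycle.

There is no Condorcet winner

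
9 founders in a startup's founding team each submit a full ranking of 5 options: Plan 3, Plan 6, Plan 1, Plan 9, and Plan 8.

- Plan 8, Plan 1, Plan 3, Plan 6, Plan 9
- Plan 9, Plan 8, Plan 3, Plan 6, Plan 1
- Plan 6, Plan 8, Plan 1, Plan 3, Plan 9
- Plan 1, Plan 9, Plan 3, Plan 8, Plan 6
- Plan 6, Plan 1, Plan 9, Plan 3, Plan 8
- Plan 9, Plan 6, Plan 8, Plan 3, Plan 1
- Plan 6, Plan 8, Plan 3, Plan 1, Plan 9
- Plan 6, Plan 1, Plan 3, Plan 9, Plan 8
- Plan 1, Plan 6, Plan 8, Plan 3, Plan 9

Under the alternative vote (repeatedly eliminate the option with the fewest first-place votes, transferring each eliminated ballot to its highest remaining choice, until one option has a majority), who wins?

Plan 6

Round 1: Plan 6 4, Plan 1 2, Plan 9 2, Plan 8 1, Plan 3 0. Plan 3 has the fewest and is eliminated.
Round 2: Plan 6 4, Plan 1 2, Plan 9 2, Plan 8 1. Plan 8 has the fewest and is eliminated.
Round 3: Plan 6 4, Plan 1 3, Plan 9 2. Plan 9 has the fewest and is eliminated.
Round 4: Plan 6 6, Plan 1 3. Plan 6 has a majority.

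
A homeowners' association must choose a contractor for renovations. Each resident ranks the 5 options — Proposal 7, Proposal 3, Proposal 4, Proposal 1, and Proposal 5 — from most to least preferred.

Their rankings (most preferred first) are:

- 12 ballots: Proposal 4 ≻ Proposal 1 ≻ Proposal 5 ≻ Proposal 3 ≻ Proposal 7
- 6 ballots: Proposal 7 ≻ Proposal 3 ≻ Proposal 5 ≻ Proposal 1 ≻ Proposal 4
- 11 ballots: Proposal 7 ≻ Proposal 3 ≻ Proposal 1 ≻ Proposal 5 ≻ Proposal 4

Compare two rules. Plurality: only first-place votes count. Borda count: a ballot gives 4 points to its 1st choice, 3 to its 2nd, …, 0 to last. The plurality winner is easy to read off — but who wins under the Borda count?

Plurality first-place counts: Proposal 7 17, Proposal 3 0, Proposal 4 12, Proposal 1 0, Proposal 5 0 → Proposal 7.
Borda totals: Proposal 7 68, Proposal 3 63, Proposal 4 48, Proposal 1 64, Proposal 5 47 → Proposal 7.

Proposal 7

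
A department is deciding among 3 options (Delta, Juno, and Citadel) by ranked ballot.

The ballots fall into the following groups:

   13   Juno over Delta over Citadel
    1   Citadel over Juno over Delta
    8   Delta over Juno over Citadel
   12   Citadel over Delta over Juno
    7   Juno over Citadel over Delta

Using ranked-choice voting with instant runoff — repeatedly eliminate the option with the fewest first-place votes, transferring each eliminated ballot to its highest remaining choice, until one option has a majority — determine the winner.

Juno

Round 1: Juno 20, Citadel 13, Delta 8. Delta has the fewest and is eliminated.
Round 2: Juno 28, Citadel 13. Juno has a majority.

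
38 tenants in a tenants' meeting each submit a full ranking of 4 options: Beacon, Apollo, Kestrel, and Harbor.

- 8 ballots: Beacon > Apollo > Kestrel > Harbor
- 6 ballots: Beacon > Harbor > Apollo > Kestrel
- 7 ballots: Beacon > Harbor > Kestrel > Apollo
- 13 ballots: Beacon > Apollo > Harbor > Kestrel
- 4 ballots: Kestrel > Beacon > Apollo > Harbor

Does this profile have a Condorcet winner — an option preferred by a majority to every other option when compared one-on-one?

Head-to-head results (38 voters total):
Beacon vs Apollo: Beacon wins 38–0.
Beacon vs Kestrel: Beacon wins 34–4.
Beacon vs Harbor: Beacon wins 38–0.
Apollo vs Kestrel: Apollo wins 27–11.
Apollo vs Harbor: Apollo wins 25–13.
Kestrel vs Harbor: Harbor wins 26–12.
Beacon beats each rival — Apollo (38–0), Kestrel (34–4), Harbor (38–0) — so Beacon is the Condorcet winner.

Yes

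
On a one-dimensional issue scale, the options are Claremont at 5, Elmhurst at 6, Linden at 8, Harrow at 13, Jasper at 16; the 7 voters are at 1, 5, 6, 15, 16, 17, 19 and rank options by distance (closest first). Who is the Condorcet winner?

Jasper

With single-peaked preferences on a line, the Condorcet winner is the candidate closest to the median voter.
The median voter (position 15) is closest to Jasper at 16.
Check: Jasper vs Harrow — voters closer to Jasper: 4 of 7.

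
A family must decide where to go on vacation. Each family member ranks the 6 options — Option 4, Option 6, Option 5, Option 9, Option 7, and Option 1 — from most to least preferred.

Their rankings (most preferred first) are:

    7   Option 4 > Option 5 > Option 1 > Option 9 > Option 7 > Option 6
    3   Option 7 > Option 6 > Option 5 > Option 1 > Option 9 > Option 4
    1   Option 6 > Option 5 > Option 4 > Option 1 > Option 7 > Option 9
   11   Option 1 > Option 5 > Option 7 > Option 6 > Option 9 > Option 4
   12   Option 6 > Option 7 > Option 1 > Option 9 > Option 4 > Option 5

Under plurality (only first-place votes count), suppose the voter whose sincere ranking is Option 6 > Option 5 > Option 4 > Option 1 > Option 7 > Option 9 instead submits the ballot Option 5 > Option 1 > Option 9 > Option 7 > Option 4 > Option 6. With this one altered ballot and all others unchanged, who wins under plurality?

First-place totals with the altered ballot: Option 4 7, Option 6 12, Option 5 1, Option 9 0, Option 7 3, Option 1 11.
The winner is unchanged: still Option 6.

Option 6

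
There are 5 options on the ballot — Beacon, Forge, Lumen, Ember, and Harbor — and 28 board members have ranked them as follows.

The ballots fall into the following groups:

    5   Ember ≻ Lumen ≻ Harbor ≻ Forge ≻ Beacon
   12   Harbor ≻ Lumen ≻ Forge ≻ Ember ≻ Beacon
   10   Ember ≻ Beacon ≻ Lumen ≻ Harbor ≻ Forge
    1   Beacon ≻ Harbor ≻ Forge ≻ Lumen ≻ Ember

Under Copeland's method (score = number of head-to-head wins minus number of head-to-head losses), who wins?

Pairwise results:
  Beacon vs Forge: Forge wins 17–11.
  Beacon vs Lumen: Lumen wins 17–11.
  Beacon vs Ember: Ember wins 27–1.
  Beacon vs Harbor: Harbor wins 17–11.
  Forge vs Lumen: Lumen wins 27–1.
  Forge vs Ember: Ember wins 15–13.
  Forge vs Harbor: Harbor wins 28–0.
  Lumen vs Ember: Ember wins 15–13.
  Lumen vs Harbor: Lumen wins 15–13.
  Ember vs Harbor: Ember wins 15–13.
Copeland scores (wins − losses):
  Beacon: 0 − 4 = -4
  Forge: 1 − 3 = -2
  Lumen: 3 − 1 = 2
  Ember: 4 − 0 = 4
  Harbor: 2 − 2 = 0
Ember has the best Copeland score.

Ember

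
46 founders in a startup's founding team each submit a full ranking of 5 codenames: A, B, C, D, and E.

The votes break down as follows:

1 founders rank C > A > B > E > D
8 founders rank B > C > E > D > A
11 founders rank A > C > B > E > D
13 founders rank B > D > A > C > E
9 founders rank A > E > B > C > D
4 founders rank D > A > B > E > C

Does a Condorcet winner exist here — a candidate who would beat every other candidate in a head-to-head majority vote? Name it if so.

Head-to-head results (46 voters total):
A vs B: A wins 25–21.
A vs C: A wins 37–9.
A vs D: D wins 25–21.
A vs E: A wins 38–8.
B vs C: B wins 34–12.
B vs D: B wins 42–4.
B vs E: B wins 37–9.
C vs D: C wins 29–17.
C vs E: C wins 33–13.
D vs E: E wins 29–17.
No candidate beats all others: A beats B beats D beats A, a majority cycle.

None — there is no Condorcet winner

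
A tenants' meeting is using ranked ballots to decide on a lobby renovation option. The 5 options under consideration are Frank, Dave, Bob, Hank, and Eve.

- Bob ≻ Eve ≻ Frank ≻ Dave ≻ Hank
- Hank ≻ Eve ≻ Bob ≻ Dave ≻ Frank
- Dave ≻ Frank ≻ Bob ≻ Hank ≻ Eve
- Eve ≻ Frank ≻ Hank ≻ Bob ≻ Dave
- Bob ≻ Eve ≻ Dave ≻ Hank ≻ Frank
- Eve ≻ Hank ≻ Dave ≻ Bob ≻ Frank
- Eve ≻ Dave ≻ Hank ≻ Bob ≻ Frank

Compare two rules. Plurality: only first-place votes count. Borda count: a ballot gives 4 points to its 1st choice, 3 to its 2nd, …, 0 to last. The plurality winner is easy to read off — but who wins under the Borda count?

Plurality first-place counts: Frank 0, Dave 1, Bob 2, Hank 1, Eve 3 → Eve.
Borda totals: Frank 8, Dave 13, Bob 15, Hank 13, Eve 21 → Eve.

Eve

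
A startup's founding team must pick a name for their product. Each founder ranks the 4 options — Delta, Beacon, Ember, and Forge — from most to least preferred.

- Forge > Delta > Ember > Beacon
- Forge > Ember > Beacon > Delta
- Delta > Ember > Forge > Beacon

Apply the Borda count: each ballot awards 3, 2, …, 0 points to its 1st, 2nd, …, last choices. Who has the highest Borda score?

Borda scores:
  Delta: 2 + 0 + 3 = 5
  Beacon: 0 + 1 + 0 = 1
  Ember: 1 + 2 + 2 = 5
  Forge: 3 + 3 + 1 = 7
Forge has the highest total.

Forge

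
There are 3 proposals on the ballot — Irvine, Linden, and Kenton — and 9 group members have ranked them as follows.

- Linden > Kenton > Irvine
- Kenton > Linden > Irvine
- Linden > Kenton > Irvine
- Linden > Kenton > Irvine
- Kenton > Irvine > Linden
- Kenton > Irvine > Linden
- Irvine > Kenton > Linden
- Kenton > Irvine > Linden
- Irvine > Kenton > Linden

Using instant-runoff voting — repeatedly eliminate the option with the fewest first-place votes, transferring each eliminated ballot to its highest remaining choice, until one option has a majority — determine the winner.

Round 1: Kenton 4, Linden 3, Irvine 2. Irvine has the fewest and is eliminated.
Round 2: Kenton 6, Linden 3. Kenton has a majority.

Kenton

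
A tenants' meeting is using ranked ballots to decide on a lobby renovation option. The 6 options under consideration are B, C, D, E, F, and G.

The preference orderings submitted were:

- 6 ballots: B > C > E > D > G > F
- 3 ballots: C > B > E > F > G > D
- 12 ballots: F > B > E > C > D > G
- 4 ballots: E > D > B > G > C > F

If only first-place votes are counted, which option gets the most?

F

First-place vote totals:
  B: 6
  C: 3
  D: 0
  E: 4
  F: 12
  G: 0
F has the most first-place votes.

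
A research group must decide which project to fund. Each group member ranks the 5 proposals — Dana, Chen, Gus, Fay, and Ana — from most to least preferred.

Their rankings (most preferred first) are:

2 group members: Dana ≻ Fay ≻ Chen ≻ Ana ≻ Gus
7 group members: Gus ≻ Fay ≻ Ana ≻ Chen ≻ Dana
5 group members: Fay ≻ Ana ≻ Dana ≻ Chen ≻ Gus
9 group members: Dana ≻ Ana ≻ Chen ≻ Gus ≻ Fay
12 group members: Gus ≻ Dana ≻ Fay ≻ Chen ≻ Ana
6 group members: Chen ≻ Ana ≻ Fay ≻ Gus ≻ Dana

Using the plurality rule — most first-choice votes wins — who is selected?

Gus

First-place vote totals:
  Dana: 11
  Chen: 6
  Gus: 19
  Fay: 5
  Ana: 0
Gus has the most first-place votes.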